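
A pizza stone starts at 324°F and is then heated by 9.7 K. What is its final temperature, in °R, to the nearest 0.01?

801.13°R

Initial temperature in Celsius: (324 - 32) × 5/9 = 162.2222°C.
The 9.7 K change is an interval; Kelvin and Celsius degrees are the same size, so ΔC = +9.7°C.
Final Celsius temperature: 162.2222 + 9.7000 = 171.9222°C.
In Rankine: 171.9222 × 1.8 + 491.67 = 801.13°R.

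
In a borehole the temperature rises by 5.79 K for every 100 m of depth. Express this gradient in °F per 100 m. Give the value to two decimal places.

The quantity depends on a temperature interval, so only the ratio of degree sizes applies; the offset between the scales is irrelevant.
A change of 1 K is a change of 1.8°F, so 5.79 × 1.8 = 10.42.

10.42 °F/100 m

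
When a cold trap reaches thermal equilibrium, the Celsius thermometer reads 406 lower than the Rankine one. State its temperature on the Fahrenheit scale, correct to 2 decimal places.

-160.76°F

Let x be the Rankine reading; then the Celsius reading is 5/9·x - 273.15.
(5/9·x - 273.15) - x = -406  ⇒  (-4/9)·x = -132.85  ⇒  x = 298.9125°R.
In Celsius: (298.9125 - 491.67) × 5/9 = -107.0875°C.
In Fahrenheit: -107.0875 × 1.8 + 32 = -160.76°F.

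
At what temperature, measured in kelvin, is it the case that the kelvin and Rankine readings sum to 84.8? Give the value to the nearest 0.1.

30.3 K

Let K be the kelvin reading. The Rankine reading is R = 1.8·K.
Require K + R = 84.8: (2.8)·K = 84.8.
K = (84.8) / (2.8) = 30.3.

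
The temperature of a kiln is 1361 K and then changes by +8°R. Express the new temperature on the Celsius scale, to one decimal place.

Initial temperature in Celsius: 1361 - 273.15 = 1087.8500°C.
The 8°R change is an interval, so only the factor 5/9 applies: +8 × 5/9 = +4.4444°C.
Final Celsius temperature: 1087.8500 + 4.4444 = 1092.2944°C.

1092.3°C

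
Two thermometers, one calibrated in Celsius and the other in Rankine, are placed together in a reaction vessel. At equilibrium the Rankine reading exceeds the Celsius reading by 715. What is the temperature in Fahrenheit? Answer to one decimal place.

534.5°F

Let x be the Celsius reading; then the Rankine reading is 1.8·x + 491.67.
(1.8·x + 491.67) - x = 715  ⇒  (0.8)·x = 223.33  ⇒  x = 279.1625°C.
In Fahrenheit: 279.1625 × 1.8 + 32 = 534.5°F.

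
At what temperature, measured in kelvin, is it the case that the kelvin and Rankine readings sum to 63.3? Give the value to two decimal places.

Let K be the kelvin reading. The Rankine reading is R = 1.8·K.
Require K + R = 63.3: (2.8)·K = 63.3.
K = (63.3) / (2.8) = 22.61.

22.61 K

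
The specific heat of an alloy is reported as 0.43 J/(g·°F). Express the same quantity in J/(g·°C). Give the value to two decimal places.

0.77 J/(g·°C)

The quantity depends on a temperature interval, so only the ratio of degree sizes applies; the offset between the scales is irrelevant.
A change of 1°C is a change of 1.8°F, so per °C the value is 0.43 × 1.8 = 0.77.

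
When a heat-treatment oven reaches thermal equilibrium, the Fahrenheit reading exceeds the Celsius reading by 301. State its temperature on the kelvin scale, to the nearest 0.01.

609.40 K

Let x be the Celsius reading; then the Fahrenheit reading is 1.8·x + 32.
(1.8·x + 32) - x = 301  ⇒  (0.8)·x = 269  ⇒  x = 336.2500°C.
In kelvin: 336.2500 + 273.15 = 609.40 K.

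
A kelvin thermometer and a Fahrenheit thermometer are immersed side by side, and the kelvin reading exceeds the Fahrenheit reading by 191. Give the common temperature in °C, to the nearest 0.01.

62.69°C

Let x be the kelvin reading; then the Fahrenheit reading is 1.8·x - 459.67.
(1.8·x - 459.67) - x = -191  ⇒  (0.8)·x = 268.67  ⇒  x = 335.8375 K.
In Celsius: 335.8375 - 273.15 = 62.69°C.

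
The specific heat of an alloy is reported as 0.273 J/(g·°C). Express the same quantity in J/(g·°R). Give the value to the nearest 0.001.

The quantity depends on a temperature interval, so only the ratio of degree sizes applies; the offset between the scales is irrelevant.
A change of 1°R is a change of 5/9°C, so per °R the value is 0.273 × 5/9 = 0.152.

0.152 J/(g·°R)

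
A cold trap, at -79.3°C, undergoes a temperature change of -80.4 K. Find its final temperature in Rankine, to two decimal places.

The 80.4 K change is an interval; Kelvin and Celsius degrees are the same size, so ΔC = -80.4°C.
Final Celsius temperature: -79.3000 - 80.4000 = -159.7000°C.
In Rankine: -159.7000 × 1.8 + 491.67 = 204.21°R.

204.21°R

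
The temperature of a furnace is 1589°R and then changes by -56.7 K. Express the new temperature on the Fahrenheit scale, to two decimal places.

Initial temperature in Celsius: (1589 - 491.67) × 5/9 = 609.6278°C.
The 56.7 K change is an interval; Kelvin and Celsius degrees are the same size, so ΔC = -56.7°C.
Final Celsius temperature: 609.6278 - 56.7000 = 552.9278°C.
In Fahrenheit: 552.9278 × 1.8 + 32 = 1027.27°F.

1027.27°F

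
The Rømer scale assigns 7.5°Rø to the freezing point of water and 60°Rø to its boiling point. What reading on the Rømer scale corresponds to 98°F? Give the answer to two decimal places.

26.75°Rø

First in Celsius: (98 - 32) × 5/9 = 36.6667°C.
Linearly onto the Rømer scale: 7.5 + (36.6667 / 100) × (60 - 7.5) = 26.75°Rø.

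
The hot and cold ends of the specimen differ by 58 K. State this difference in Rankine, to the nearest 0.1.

104.4°R

An interval of 1 K corresponds to 1.8°R.
58 × 1.8 = 104.4.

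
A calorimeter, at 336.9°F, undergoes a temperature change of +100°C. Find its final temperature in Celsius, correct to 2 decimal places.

Initial temperature in Celsius: (336.9 - 32) × 5/9 = 169.3889°C.
Final Celsius temperature: 169.3889 + 100.0000 = 269.3889°C.

269.39°C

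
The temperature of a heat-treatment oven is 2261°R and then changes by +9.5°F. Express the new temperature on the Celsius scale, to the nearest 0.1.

988.2°C

Initial temperature in Celsius: (2261 - 491.67) × 5/9 = 982.9611°C.
The 9.5°F change is an interval, so only the factor 5/9 applies: +9.5 × 5/9 = +5.2778°C.
Final Celsius temperature: 982.9611 + 5.2778 = 988.2389°C.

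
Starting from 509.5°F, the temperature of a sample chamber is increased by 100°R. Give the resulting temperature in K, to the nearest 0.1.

Initial temperature in Celsius: (509.5 - 32) × 5/9 = 265.2778°C.
The 100°R change is an interval, so only the factor 5/9 applies: +100 × 5/9 = +55.5556°C.
Final Celsius temperature: 265.2778 + 55.5556 = 320.8333°C.
In kelvin: 320.8333 + 273.15 = 594.0 K.

594.0 K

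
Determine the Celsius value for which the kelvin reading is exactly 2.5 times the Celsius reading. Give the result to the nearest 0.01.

Let C be the Celsius reading. The kelvin reading is K = 1·C + 273.15.
Require K = 2.5·C: 1·C + 273.15 = 2.5·C.
(-1.5)·C = -273.15  ⇒  C = 182.10.

182.10°C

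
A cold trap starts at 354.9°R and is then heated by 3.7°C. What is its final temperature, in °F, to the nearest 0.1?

-98.1°F

Initial temperature in Celsius: (354.9 - 491.67) × 5/9 = -75.9833°C.
Final Celsius temperature: -75.9833 + 3.7000 = -72.2833°C.
In Fahrenheit: -72.2833 × 1.8 + 32 = -98.1°F.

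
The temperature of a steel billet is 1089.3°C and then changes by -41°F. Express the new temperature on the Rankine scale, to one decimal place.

2411.4°R

The 41°F change is an interval, so only the factor 5/9 applies: -41 × 5/9 = -22.7778°C.
Final Celsius temperature: 1089.3000 - 22.7778 = 1066.5222°C.
In Rankine: 1066.5222 × 1.8 + 491.67 = 2411.4°R.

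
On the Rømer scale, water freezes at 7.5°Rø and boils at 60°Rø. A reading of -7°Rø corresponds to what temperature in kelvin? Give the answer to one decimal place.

Linear interpolation between the fixed points: C = (-7 - 7.5) × 100 / (60 - 7.5) = -27.6190°C.
Then -27.6190 + 273.15 = 245.5 K.

245.5 K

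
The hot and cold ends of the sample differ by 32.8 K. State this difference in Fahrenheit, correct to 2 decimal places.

For a temperature interval the offset drops out; only the factor 1.8 applies.
32.8 × 1.8 = 59.04.

59.04°F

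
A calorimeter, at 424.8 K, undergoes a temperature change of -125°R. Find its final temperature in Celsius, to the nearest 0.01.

82.21°C

Initial temperature in Celsius: 424.8 - 273.15 = 151.6500°C.
The 125°R change is an interval, so only the factor 5/9 applies: -125 × 5/9 = -69.4444°C.
Final Celsius temperature: 151.6500 - 69.4444 = 82.2056°C.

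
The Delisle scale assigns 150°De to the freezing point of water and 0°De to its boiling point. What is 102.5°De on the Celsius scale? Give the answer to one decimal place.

31.7°C

Linear interpolation between the fixed points: C = (102.5 - 150) × 100 / (0 - 150) = 31.6667°C.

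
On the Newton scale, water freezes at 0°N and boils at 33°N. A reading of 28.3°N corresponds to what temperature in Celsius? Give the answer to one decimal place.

Linear interpolation between the fixed points: C = (28.3 - 0) × 100 / (33 - 0) = 85.7576°C.

85.8°C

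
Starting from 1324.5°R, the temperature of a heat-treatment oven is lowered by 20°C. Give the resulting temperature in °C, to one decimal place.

442.7°C

Initial temperature in Celsius: (1324.5 - 491.67) × 5/9 = 462.6833°C.
Final Celsius temperature: 462.6833 - 20.0000 = 442.6833°C.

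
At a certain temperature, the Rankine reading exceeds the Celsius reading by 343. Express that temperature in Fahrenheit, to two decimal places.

Let x be the Rankine reading; then the Celsius reading is 5/9·x - 273.15.
(5/9·x - 273.15) - x = -343  ⇒  (-4/9)·x = -69.85  ⇒  x = 157.1625°R.
In Celsius: (157.1625 - 491.67) × 5/9 = -185.8375°C.
In Fahrenheit: -185.8375 × 1.8 + 32 = -302.51°F.

-302.51°F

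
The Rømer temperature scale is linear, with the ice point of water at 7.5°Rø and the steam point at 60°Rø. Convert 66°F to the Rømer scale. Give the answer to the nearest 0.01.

17.42°Rø

First in Celsius: (66 - 32) × 5/9 = 18.8889°C.
Linearly onto the Rømer scale: 7.5 + (18.8889 / 100) × (60 - 7.5) = 17.42°Rø.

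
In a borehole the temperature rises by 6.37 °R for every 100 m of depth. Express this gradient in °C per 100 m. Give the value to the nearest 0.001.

3.539 °C/100 m

Since only a temperature interval is involved, the additive offset between the scales drops out.
A change of 1°R is a change of 5/9°C, so 6.37 × 5/9 = 3.539.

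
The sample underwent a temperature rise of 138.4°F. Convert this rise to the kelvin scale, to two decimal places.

76.89 K

For a temperature interval the offset drops out; only the factor 5/9 applies.
138.4 × 5/9 = 76.89.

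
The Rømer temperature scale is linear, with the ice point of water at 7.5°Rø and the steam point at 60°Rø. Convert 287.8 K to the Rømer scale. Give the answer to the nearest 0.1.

First in Celsius: 287.8 - 273.15 = 14.6500°C.
Linearly onto the Rømer scale: 7.5 + (14.6500 / 100) × (60 - 7.5) = 15.2°Rø.

15.2°Rø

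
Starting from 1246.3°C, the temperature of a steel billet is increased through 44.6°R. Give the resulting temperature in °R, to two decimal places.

The 44.6°R change is an interval, so only the factor 5/9 applies: +44.6 × 5/9 = +24.7778°C.
Final Celsius temperature: 1246.3000 + 24.7778 = 1271.0778°C.
In Rankine: 1271.0778 × 1.8 + 491.67 = 2779.61°R.

2779.61°R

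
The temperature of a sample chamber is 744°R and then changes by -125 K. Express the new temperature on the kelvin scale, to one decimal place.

288.3 K

Initial temperature in Celsius: (744 - 491.67) × 5/9 = 140.1833°C.
The 125 K change is an interval; Kelvin and Celsius degrees are the same size, so ΔC = -125°C.
Final Celsius temperature: 140.1833 - 125.0000 = 15.1833°C.
In kelvin: 15.1833 + 273.15 = 288.3 K.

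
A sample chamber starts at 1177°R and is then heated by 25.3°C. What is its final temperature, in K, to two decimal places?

679.19 K

Initial temperature in Celsius: (1177 - 491.67) × 5/9 = 380.7389°C.
Final Celsius temperature: 380.7389 + 25.3000 = 406.0389°C.
In kelvin: 406.0389 + 273.15 = 679.19 K.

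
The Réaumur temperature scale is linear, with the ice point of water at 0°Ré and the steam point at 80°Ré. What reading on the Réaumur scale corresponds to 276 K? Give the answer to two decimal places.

2.28°Ré

First in Celsius: 276 - 273.15 = 2.8500°C.
Linearly onto the Réaumur scale: 0 + (2.8500 / 100) × (80 - 0) = 2.28°Ré.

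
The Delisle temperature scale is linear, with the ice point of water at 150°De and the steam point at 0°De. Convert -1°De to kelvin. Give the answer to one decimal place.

373.8 K

Linear interpolation between the fixed points: C = (-1 - 150) × 100 / (0 - 150) = 100.6667°C.
Then 100.6667 + 273.15 = 373.8 K.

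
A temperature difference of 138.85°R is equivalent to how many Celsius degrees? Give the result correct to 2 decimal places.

77.14°C

An interval of 1°R corresponds to 5/9°C.
138.85 × 5/9 = 77.14.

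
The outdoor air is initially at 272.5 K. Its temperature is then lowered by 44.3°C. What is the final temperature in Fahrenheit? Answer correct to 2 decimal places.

-48.91°F

Initial temperature in Celsius: 272.5 - 273.15 = -0.6500°C.
Final Celsius temperature: -0.6500 - 44.3000 = -44.9500°C.
In Fahrenheit: -44.9500 × 1.8 + 32 = -48.91°F.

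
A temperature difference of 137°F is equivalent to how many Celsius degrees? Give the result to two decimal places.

An interval of 1°F corresponds to 5/9°C.
137 × 5/9 = 76.11.

76.11°C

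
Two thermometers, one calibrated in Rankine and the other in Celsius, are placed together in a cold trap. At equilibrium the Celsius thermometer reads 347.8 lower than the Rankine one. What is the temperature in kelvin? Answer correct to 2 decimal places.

93.31 K

Let x be the Rankine reading; then the Celsius reading is 5/9·x - 273.15.
(5/9·x - 273.15) - x = -347.8  ⇒  (-4/9)·x = -74.65  ⇒  x = 167.9625°R.
In Celsius: (167.9625 - 491.67) × 5/9 = -179.8375°C.
In kelvin: -179.8375 + 273.15 = 93.31 K.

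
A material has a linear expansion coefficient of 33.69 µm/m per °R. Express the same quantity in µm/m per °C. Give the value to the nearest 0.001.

60.642 µm/m per °C

The quantity depends on a temperature interval, so only the ratio of degree sizes applies; the offset between the scales is irrelevant.
A change of 1°C is a change of 1.8°R, so per °C the value is 33.69 × 1.8 = 60.642.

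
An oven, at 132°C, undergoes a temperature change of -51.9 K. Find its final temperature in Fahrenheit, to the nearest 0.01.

176.18°F

The 51.9 K change is an interval; Kelvin and Celsius degrees are the same size, so ΔC = -51.9°C.
Final Celsius temperature: 132.0000 - 51.9000 = 80.1000°C.
In Fahrenheit: 80.1000 × 1.8 + 32 = 176.18°F.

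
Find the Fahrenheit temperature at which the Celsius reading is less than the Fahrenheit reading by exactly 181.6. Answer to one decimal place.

Let F be the Fahrenheit reading. The Celsius reading is C = 5/9·F - 17.7778.
Require C - F = -181.6: (-4/9)·F - 17.7778 = -181.6.
F = (-181.6 + 17.7778) / (-4/9) = 368.6.

368.6°F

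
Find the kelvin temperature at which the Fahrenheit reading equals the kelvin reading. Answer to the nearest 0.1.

574.6 K

Let K be the kelvin reading. The Fahrenheit reading is F = 1.8·K - 459.67.
Set F = K: 1.8·K - 459.67 = K.
(0.8)·K = 459.67  ⇒  K = 574.6.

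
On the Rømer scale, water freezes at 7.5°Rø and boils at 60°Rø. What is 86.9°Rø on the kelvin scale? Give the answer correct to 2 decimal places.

424.39 K

Linear interpolation between the fixed points: C = (86.9 - 7.5) × 100 / (60 - 7.5) = 151.2381°C.
Then 151.2381 + 273.15 = 424.39 K.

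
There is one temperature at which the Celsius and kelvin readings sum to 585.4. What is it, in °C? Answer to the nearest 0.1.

Let C be the Celsius reading. The kelvin reading is K = 1·C + 273.15.
Require C + K = 585.4: (2)·C + 273.15 = 585.4.
C = (585.4 - 273.15) / (2) = 156.1.

156.1°C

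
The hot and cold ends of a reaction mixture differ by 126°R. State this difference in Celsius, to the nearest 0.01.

An interval of 1°R corresponds to 5/9°C.
126 × 5/9 = 70.00.

70.00°C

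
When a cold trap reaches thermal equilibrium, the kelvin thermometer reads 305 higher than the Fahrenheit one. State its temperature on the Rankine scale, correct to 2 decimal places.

Let x be the Fahrenheit reading; then the kelvin reading is 5/9·x + 255.372.
(5/9·x + 255.372) - x = 305  ⇒  (-4/9)·x = 49.6278  ⇒  x = -111.6625°F.
In Celsius: (-111.6625 - 32) × 5/9 = -79.8125°C.
In Rankine: -79.8125 × 1.8 + 491.67 = 348.01°R.

348.01°R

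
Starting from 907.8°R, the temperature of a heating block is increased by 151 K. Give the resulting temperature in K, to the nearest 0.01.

Initial temperature in Celsius: (907.8 - 491.67) × 5/9 = 231.1833°C.
The 151 K change is an interval; Kelvin and Celsius degrees are the same size, so ΔC = +151°C.
Final Celsius temperature: 231.1833 + 151.0000 = 382.1833°C.
In kelvin: 382.1833 + 273.15 = 655.33 K.

655.33 K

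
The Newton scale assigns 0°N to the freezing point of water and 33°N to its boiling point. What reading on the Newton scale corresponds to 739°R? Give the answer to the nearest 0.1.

First in Celsius: (739 - 491.67) × 5/9 = 137.4056°C.
Linearly onto the Newton scale: 0 + (137.4056 / 100) × (33 - 0) = 45.3°N.

45.3°N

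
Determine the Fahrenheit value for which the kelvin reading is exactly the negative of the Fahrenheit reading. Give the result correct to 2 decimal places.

-164.17°F

Let F be the Fahrenheit reading. The kelvin reading is K = 5/9·F + 255.372.
Require K = -1·F: 5/9·F + 255.372 = -1·F.
(14/9)·F = -255.372  ⇒  F = -164.17.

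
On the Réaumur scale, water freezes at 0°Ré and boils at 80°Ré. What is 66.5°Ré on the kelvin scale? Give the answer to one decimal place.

356.3 K

Linear interpolation between the fixed points: C = (66.5 - 0) × 100 / (80 - 0) = 83.1250°C.
Then 83.1250 + 273.15 = 356.3 K.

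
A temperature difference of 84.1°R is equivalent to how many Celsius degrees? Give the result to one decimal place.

46.7°C

Only the scale ratio 5/9 matters for a change in temperature.
84.1 × 5/9 = 46.7.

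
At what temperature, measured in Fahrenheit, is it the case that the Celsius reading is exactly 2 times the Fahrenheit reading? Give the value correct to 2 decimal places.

-12.31°F

Let F be the Fahrenheit reading. The Celsius reading is C = 5/9·F - 17.7778.
Require C = 2·F: 5/9·F - 17.7778 = 2·F.
(-13/9)·F = 17.7778  ⇒  F = -12.31.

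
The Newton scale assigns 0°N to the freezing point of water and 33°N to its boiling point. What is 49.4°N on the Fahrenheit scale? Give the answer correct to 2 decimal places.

301.45°F

Linear interpolation between the fixed points: C = (49.4 - 0) × 100 / (33 - 0) = 149.6970°C.
Then 149.6970 × 1.8 + 32 = 301.45°F.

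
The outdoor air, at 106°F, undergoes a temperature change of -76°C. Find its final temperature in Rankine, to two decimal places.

Initial temperature in Celsius: (106 - 32) × 5/9 = 41.1111°C.
Final Celsius temperature: 41.1111 - 76.0000 = -34.8889°C.
In Rankine: -34.8889 × 1.8 + 491.67 = 428.87°R.

428.87°R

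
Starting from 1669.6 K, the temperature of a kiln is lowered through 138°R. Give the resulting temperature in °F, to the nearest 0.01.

2407.61°F

Initial temperature in Celsius: 1669.6 - 273.15 = 1396.4500°C.
The 138°R change is an interval, so only the factor 5/9 applies: -138 × 5/9 = -76.6667°C.
Final Celsius temperature: 1396.4500 - 76.6667 = 1319.7833°C.
In Fahrenheit: 1319.7833 × 1.8 + 32 = 2407.61°F.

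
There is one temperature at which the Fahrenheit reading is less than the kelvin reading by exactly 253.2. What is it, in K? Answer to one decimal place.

258.1 K

Let K be the kelvin reading. The Fahrenheit reading is F = 1.8·K - 459.67.
Require F - K = -253.2: (0.8)·K - 459.67 = -253.2.
K = (-253.2 + 459.67) / (0.8) = 258.1.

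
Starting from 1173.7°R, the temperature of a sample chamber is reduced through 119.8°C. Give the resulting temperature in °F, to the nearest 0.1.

498.4°F

Initial temperature in Celsius: (1173.7 - 491.67) × 5/9 = 378.9056°C.
Final Celsius temperature: 378.9056 - 119.8000 = 259.1056°C.
In Fahrenheit: 259.1056 × 1.8 + 32 = 498.4°F.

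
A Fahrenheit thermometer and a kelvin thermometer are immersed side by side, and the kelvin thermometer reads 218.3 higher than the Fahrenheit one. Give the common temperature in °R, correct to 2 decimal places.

Let x be the Fahrenheit reading; then the kelvin reading is 5/9·x + 255.372.
(5/9·x + 255.372) - x = 218.3  ⇒  (-4/9)·x = -37.0722  ⇒  x = 83.4125°F.
In Celsius: (83.4125 - 32) × 5/9 = 28.5625°C.
In Rankine: 28.5625 × 1.8 + 491.67 = 543.08°R.

543.08°R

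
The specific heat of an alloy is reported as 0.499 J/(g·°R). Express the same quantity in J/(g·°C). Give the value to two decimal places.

0.90 J/(g·°C)

Since only a temperature interval is involved, the additive offset between the scales drops out.
A change of 1°C is a change of 1.8°R, so per °C the value is 0.499 × 1.8 = 0.90.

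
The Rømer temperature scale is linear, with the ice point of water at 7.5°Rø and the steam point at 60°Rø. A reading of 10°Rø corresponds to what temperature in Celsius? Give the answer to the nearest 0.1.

4.8°C

Linear interpolation between the fixed points: C = (10 - 7.5) × 100 / (60 - 7.5) = 4.7619°C.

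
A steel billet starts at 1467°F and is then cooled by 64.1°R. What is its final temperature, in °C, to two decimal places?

761.61°C

Initial temperature in Celsius: (1467 - 32) × 5/9 = 797.2222°C.
The 64.1°R change is an interval, so only the factor 5/9 applies: -64.1 × 5/9 = -35.6111°C.
Final Celsius temperature: 797.2222 - 35.6111 = 761.6111°C.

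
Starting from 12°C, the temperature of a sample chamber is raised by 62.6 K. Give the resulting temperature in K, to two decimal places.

347.75 K

The 62.6 K change is an interval; Kelvin and Celsius degrees are the same size, so ΔC = +62.6°C.
Final Celsius temperature: 12.0000 + 62.6000 = 74.6000°C.
In kelvin: 74.6000 + 273.15 = 347.75 K.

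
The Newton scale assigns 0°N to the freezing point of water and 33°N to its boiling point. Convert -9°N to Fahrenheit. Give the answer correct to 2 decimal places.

Linear interpolation between the fixed points: C = (-9 - 0) × 100 / (33 - 0) = -27.2727°C.
Then -27.2727 × 1.8 + 32 = -17.09°F.

-17.09°F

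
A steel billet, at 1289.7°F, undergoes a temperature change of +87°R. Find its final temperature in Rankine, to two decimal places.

Initial temperature in Celsius: (1289.7 - 32) × 5/9 = 698.7222°C.
The 87°R change is an interval, so only the factor 5/9 applies: +87 × 5/9 = +48.3333°C.
Final Celsius temperature: 698.7222 + 48.3333 = 747.0556°C.
In Rankine: 747.0556 × 1.8 + 491.67 = 1836.37°R.

1836.37°R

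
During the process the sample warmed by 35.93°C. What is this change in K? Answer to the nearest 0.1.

Celsius and kelvin degrees are the same size, so the interval is unchanged: 35.9.

35.9 K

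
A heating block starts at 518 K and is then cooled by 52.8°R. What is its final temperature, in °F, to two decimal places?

419.93°F

Initial temperature in Celsius: 518 - 273.15 = 244.8500°C.
The 52.8°R change is an interval, so only the factor 5/9 applies: -52.8 × 5/9 = -29.3333°C.
Final Celsius temperature: 244.8500 - 29.3333 = 215.5167°C.
In Fahrenheit: 215.5167 × 1.8 + 32 = 419.93°F.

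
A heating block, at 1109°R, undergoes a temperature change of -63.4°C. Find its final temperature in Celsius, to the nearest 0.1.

279.6°C

Initial temperature in Celsius: (1109 - 491.67) × 5/9 = 342.9611°C.
Final Celsius temperature: 342.9611 - 63.4000 = 279.5611°C.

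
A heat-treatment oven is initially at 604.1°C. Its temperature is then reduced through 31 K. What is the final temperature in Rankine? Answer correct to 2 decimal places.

1523.25°R

The 31 K change is an interval; Kelvin and Celsius degrees are the same size, so ΔC = -31°C.
Final Celsius temperature: 604.1000 - 31.0000 = 573.1000°C.
In Rankine: 573.1000 × 1.8 + 491.67 = 1523.25°R.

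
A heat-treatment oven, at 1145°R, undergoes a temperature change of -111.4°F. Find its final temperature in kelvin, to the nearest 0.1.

574.2 K

Initial temperature in Celsius: (1145 - 491.67) × 5/9 = 362.9611°C.
The 111.4°F change is an interval, so only the factor 5/9 applies: -111.4 × 5/9 = -61.8889°C.
Final Celsius temperature: 362.9611 - 61.8889 = 301.0722°C.
In kelvin: 301.0722 + 273.15 = 574.2 K.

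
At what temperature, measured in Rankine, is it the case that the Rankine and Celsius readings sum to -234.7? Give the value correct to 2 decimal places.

24.72°R

Let R be the Rankine reading. The Celsius reading is C = 5/9·R - 273.15.
Require R + C = -234.7: (14/9)·R - 273.15 = -234.7.
R = (-234.7 + 273.15) / (14/9) = 24.72.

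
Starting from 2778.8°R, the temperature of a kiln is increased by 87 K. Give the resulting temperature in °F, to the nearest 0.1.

2475.7°F

Initial temperature in Celsius: (2778.8 - 491.67) × 5/9 = 1270.6278°C.
The 87 K change is an interval; Kelvin and Celsius degrees are the same size, so ΔC = +87°C.
Final Celsius temperature: 1270.6278 + 87.0000 = 1357.6278°C.
In Fahrenheit: 1357.6278 × 1.8 + 32 = 2475.7°F.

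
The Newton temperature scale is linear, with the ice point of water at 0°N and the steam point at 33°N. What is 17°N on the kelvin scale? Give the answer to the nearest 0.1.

Linear interpolation between the fixed points: C = (17 - 0) × 100 / (33 - 0) = 51.5152°C.
Then 51.5152 + 273.15 = 324.7 K.

324.7 K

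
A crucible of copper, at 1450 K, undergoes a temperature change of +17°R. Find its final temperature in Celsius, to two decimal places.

1186.29°C

Initial temperature in Celsius: 1450 - 273.15 = 1176.8500°C.
The 17°R change is an interval, so only the factor 5/9 applies: +17 × 5/9 = +9.4444°C.
Final Celsius temperature: 1176.8500 + 9.4444 = 1186.2944°C.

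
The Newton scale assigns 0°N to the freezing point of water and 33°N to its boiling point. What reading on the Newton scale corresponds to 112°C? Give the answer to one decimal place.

Linearly onto the Newton scale: 0 + (112.0000 / 100) × (33 - 0) = 37.0°N.

37.0°N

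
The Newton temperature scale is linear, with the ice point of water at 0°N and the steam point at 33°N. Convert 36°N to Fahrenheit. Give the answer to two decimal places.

228.36°F

Linear interpolation between the fixed points: C = (36 - 0) × 100 / (33 - 0) = 109.0909°C.
Then 109.0909 × 1.8 + 32 = 228.36°F.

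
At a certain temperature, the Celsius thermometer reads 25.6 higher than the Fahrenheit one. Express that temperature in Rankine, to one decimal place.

362.1°R

Let x be the Fahrenheit reading; then the Celsius reading is 5/9·x - 17.7778.
(5/9·x - 17.7778) - x = 25.6  ⇒  (-4/9)·x = 43.3778  ⇒  x = -97.6000°F.
In Celsius: (-97.6 - 32) × 5/9 = -72.0000°C.
In Rankine: -72.0000 × 1.8 + 491.67 = 362.1°R.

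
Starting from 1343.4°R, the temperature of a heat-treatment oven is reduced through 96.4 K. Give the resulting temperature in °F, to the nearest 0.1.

710.2°F

Initial temperature in Celsius: (1343.4 - 491.67) × 5/9 = 473.1833°C.
The 96.4 K change is an interval; Kelvin and Celsius degrees are the same size, so ΔC = -96.4°C.
Final Celsius temperature: 473.1833 - 96.4000 = 376.7833°C.
In Fahrenheit: 376.7833 × 1.8 + 32 = 710.2°F.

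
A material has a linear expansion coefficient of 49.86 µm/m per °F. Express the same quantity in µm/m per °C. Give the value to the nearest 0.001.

Since only a temperature interval is involved, the additive offset between the scales drops out.
A change of 1°C is a change of 1.8°F, so per °C the value is 49.86 × 1.8 = 89.748.

89.748 µm/m per °C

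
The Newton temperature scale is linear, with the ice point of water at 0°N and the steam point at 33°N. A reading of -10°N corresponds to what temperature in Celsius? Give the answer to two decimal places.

Linear interpolation between the fixed points: C = (-10 - 0) × 100 / (33 - 0) = -30.3030°C.

-30.30°C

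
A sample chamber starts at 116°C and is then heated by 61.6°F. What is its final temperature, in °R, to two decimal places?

762.07°R

The 61.6°F change is an interval, so only the factor 5/9 applies: +61.6 × 5/9 = +34.2222°C.
Final Celsius temperature: 116.0000 + 34.2222 = 150.2222°C.
In Rankine: 150.2222 × 1.8 + 491.67 = 762.07°R.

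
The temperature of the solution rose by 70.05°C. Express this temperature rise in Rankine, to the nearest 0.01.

126.09°R

An interval of 1°C corresponds to 1.8°R.
70.05 × 1.8 = 126.09.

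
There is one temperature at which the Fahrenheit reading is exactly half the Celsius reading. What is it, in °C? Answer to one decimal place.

Let C be the Celsius reading. The Fahrenheit reading is F = 1.8·C + 32.
Require F = 0.5·C: 1.8·C + 32 = 0.5·C.
(1.3)·C = -32  ⇒  C = -24.6.

-24.6°C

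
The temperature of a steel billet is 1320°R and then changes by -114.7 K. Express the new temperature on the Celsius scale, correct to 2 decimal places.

345.48°C

Initial temperature in Celsius: (1320 - 491.67) × 5/9 = 460.1833°C.
The 114.7 K change is an interval; Kelvin and Celsius degrees are the same size, so ΔC = -114.7°C.
Final Celsius temperature: 460.1833 - 114.7000 = 345.4833°C.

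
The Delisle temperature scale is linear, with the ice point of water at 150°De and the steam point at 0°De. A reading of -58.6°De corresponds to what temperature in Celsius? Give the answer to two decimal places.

139.07°C

Linear interpolation between the fixed points: C = (-58.6 - 150) × 100 / (0 - 150) = 139.0667°C.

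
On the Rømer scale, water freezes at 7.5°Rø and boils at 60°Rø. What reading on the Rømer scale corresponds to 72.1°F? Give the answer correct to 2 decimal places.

First in Celsius: (72.1 - 32) × 5/9 = 22.2778°C.
Linearly onto the Rømer scale: 7.5 + (22.2778 / 100) × (60 - 7.5) = 19.20°Rø.

19.20°Rø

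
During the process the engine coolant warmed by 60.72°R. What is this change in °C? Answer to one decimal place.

An interval of 1°R corresponds to 5/9°C.
60.72 × 5/9 = 33.7.

33.7°C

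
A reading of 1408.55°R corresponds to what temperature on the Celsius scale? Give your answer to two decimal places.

In Celsius: (1408.55 - 491.67) × 5/9 = 509.3778°C.

509.38°C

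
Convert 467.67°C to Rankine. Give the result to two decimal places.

In Rankine: 467.6700 × 1.8 + 491.67 = 1333.48°R.

1333.48°R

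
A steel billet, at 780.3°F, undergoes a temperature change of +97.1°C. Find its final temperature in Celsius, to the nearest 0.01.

512.82°C

Initial temperature in Celsius: (780.3 - 32) × 5/9 = 415.7222°C.
Final Celsius temperature: 415.7222 + 97.1000 = 512.8222°C.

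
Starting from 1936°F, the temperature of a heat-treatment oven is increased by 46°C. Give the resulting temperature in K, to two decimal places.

Initial temperature in Celsius: (1936 - 32) × 5/9 = 1057.7778°C.
Final Celsius temperature: 1057.7778 + 46.0000 = 1103.7778°C.
In kelvin: 1103.7778 + 273.15 = 1376.93 K.

1376.93 K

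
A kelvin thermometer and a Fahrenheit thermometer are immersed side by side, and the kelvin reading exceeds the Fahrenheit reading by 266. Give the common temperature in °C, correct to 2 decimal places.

Let x be the kelvin reading; then the Fahrenheit reading is 1.8·x - 459.67.
(1.8·x - 459.67) - x = -266  ⇒  (0.8)·x = 193.67  ⇒  x = 242.0875 K.
In Celsius: 242.0875 - 273.15 = -31.06°C.

-31.06°C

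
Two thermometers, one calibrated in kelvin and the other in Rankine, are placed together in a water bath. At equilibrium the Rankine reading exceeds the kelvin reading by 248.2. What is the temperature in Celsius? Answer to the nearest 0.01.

Let x be the kelvin reading; then the Rankine reading is 1.8·x.
(1.8·x) - x = 248.2  ⇒  (0.8)·x = 248.2  ⇒  x = 310.2500 K.
In Celsius: 310.25 - 273.15 = 37.10°C.

37.10°C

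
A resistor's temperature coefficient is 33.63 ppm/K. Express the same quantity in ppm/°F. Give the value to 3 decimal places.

Since only a temperature interval is involved, the additive offset between the scales drops out.
A change of 1°F is a change of 5/9 K, so per °F the value is 33.63 × 5/9 = 18.683.

18.683 ppm/°F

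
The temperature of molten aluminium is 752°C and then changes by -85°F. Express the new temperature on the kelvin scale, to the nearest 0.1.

977.9 K

The 85°F change is an interval, so only the factor 5/9 applies: -85 × 5/9 = -47.2222°C.
Final Celsius temperature: 752.0000 - 47.2222 = 704.7778°C.
In kelvin: 704.7778 + 273.15 = 977.9 K.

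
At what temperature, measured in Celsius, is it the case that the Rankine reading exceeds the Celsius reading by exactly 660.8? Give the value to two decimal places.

Let C be the Celsius reading. The Rankine reading is R = 1.8·C + 491.67.
Require R - C = 660.8: (0.8)·C + 491.67 = 660.8.
C = (660.8 - 491.67) / (0.8) = 211.41.

211.41°C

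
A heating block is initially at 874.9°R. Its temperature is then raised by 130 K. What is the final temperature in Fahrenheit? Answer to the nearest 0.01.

649.23°F

Initial temperature in Celsius: (874.9 - 491.67) × 5/9 = 212.9056°C.
The 130 K change is an interval; Kelvin and Celsius degrees are the same size, so ΔC = +130°C.
Final Celsius temperature: 212.9056 + 130.0000 = 342.9056°C.
In Fahrenheit: 342.9056 × 1.8 + 32 = 649.23°F.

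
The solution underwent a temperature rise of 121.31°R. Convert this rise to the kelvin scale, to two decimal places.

An interval of 1°R corresponds to 5/9 K.
121.31 × 5/9 = 67.39.

67.39 K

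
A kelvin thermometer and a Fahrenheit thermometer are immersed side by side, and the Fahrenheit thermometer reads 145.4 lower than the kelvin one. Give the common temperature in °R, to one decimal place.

Let x be the kelvin reading; then the Fahrenheit reading is 1.8·x - 459.67.
(1.8·x - 459.67) - x = -145.4  ⇒  (0.8)·x = 314.27  ⇒  x = 392.8375 K.
In Celsius: 392.8375 - 273.15 = 119.6875°C.
In Rankine: 119.6875 × 1.8 + 491.67 = 707.1°R.

707.1°R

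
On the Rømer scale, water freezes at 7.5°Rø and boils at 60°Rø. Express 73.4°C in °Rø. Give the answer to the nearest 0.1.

46.0°Rø

Linearly onto the Rømer scale: 7.5 + (73.4000 / 100) × (60 - 7.5) = 46.0°Rø.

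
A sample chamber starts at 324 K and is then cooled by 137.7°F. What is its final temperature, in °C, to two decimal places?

-25.65°C

Initial temperature in Celsius: 324 - 273.15 = 50.8500°C.
The 137.7°F change is an interval, so only the factor 5/9 applies: -137.7 × 5/9 = -76.5000°C.
Final Celsius temperature: 50.8500 - 76.5000 = -25.6500°C.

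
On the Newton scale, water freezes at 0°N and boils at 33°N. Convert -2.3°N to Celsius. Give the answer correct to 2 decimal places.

Linear interpolation between the fixed points: C = (-2.3 - 0) × 100 / (33 - 0) = -6.9697°C.

-6.97°C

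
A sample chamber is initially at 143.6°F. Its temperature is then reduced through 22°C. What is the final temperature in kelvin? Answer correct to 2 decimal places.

Initial temperature in Celsius: (143.6 - 32) × 5/9 = 62.0000°C.
Final Celsius temperature: 62.0000 - 22.0000 = 40.0000°C.
In kelvin: 40.0000 + 273.15 = 313.15 K.

313.15 K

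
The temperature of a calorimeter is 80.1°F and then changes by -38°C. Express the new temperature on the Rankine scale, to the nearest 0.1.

471.4°R

Initial temperature in Celsius: (80.1 - 32) × 5/9 = 26.7222°C.
Final Celsius temperature: 26.7222 - 38.0000 = -11.2778°C.
In Rankine: -11.2778 × 1.8 + 491.67 = 471.4°R.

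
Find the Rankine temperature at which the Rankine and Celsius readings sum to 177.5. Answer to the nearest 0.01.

Let R be the Rankine reading. The Celsius reading is C = 5/9·R - 273.15.
Require R + C = 177.5: (14/9)·R - 273.15 = 177.5.
R = (177.5 + 273.15) / (14/9) = 289.70.

289.70°R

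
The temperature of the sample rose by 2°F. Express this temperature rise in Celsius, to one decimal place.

Only the scale ratio 5/9 matters for a change in temperature.
2 × 5/9 = 1.1.

1.1°C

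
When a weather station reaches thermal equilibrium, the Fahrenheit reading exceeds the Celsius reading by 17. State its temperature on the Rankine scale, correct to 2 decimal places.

Let x be the Celsius reading; then the Fahrenheit reading is 1.8·x + 32.
(1.8·x + 32) - x = 17  ⇒  (0.8)·x = -15  ⇒  x = -18.7500°C.
In Rankine: -18.7500 × 1.8 + 491.67 = 457.92°R.

457.92°R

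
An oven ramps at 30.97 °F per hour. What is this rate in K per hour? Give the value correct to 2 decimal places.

17.21 K/hour

The quantity depends on a temperature interval, so only the ratio of degree sizes applies; the offset between the scales is irrelevant.
A change of 1°F is a change of 5/9 K, so 30.97 × 5/9 = 17.21.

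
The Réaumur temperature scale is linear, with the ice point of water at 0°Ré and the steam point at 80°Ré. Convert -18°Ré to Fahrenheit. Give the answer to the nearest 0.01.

-8.50°F

Linear interpolation between the fixed points: C = (-18 - 0) × 100 / (80 - 0) = -22.5000°C.
Then -22.5000 × 1.8 + 32 = -8.50°F.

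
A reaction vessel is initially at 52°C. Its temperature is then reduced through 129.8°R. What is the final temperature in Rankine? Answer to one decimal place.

The 129.8°R change is an interval, so only the factor 5/9 applies: -129.8 × 5/9 = -72.1111°C.
Final Celsius temperature: 52.0000 - 72.1111 = -20.1111°C.
In Rankine: -20.1111 × 1.8 + 491.67 = 455.5°R.

455.5°R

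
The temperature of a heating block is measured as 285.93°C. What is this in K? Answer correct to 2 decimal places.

In kelvin: 285.9300 + 273.15 = 559.08 K.

559.08 K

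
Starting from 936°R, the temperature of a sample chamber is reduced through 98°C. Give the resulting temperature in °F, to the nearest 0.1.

299.9°F

Initial temperature in Celsius: (936 - 491.67) × 5/9 = 246.8500°C.
Final Celsius temperature: 246.8500 - 98.0000 = 148.8500°C.
In Fahrenheit: 148.8500 × 1.8 + 32 = 299.9°F.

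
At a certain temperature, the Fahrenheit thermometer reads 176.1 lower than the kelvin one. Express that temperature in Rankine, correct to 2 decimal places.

Let x be the kelvin reading; then the Fahrenheit reading is 1.8·x - 459.67.
(1.8·x - 459.67) - x = -176.1  ⇒  (0.8)·x = 283.57  ⇒  x = 354.4625 K.
In Celsius: 354.4625 - 273.15 = 81.3125°C.
In Rankine: 81.3125 × 1.8 + 491.67 = 638.03°R.

638.03°R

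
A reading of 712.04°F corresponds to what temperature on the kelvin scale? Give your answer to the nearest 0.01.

In Celsius: (712.04 - 32) × 5/9 = 377.8000°C.
In kelvin: 377.8000 + 273.15 = 650.95 K.

650.95 K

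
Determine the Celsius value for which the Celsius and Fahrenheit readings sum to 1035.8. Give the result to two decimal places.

358.50°C

Let C be the Celsius reading. The Fahrenheit reading is F = 1.8·C + 32.
Require C + F = 1035.8: (2.8)·C + 32 = 1035.8.
C = (1035.8 - 32) / (2.8) = 358.50.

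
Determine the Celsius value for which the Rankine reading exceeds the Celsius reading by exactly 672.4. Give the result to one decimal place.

Let C be the Celsius reading. The Rankine reading is R = 1.8·C + 491.67.
Require R - C = 672.4: (0.8)·C + 491.67 = 672.4.
C = (672.4 - 491.67) / (0.8) = 225.9.

225.9°C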